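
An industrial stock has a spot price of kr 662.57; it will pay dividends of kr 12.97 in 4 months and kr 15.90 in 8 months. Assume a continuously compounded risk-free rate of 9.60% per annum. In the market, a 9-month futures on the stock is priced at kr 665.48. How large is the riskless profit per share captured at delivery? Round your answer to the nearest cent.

PV(dividends) I = 12.97·e^(−0.0960·4/12) + 15.90·e^(−0.0960·8/12) = 27.4758
Fair futures F* = (S − I)·e^(rT) = (662.57 − 27.4758)·e^0.072000 = 635.0942 × 1.074655 = 682.5072
Market kr 665.48 < fair 682.5072: forward underpriced → reverse cash-and-carry (short the stock, invest proceeds at r, pay the dividends, go long the forward).
Profit at T = |F_mkt − F*| = |665.48 − 682.5072| = kr 17.03 per share

kr 17.03 per share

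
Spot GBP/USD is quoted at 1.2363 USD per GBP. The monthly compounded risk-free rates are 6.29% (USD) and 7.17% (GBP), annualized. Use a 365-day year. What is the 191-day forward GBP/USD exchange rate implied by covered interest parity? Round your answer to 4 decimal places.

1.2307

By covered interest parity, F = S · (1+r_USD/12)^(12T) / (1+r_GBP/12)^(12T)
= 1.2363 × 1.033374 / 1.038117 = 1.2363 × 0.995431
F = 1.2307 USD per GBP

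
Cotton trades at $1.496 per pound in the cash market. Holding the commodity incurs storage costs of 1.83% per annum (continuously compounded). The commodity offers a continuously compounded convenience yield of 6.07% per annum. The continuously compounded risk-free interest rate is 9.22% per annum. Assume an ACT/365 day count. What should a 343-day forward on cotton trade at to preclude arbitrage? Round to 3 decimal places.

$1.568 per pound

Net carry = r + u − y = 0.0922 + 0.0183 − 0.0607 = 0.0498
F = S·e^((r+u−y)T) = 1.496 · e^(0.0498 × 343/365) = 1.496 · e^0.046798
= 1.496 × 1.047910 = $1.568 per pound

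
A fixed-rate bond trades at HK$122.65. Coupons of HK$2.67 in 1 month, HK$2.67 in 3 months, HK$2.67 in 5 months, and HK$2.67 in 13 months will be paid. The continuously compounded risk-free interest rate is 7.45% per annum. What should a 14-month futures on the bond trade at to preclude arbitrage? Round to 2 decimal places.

HK$122.52

PV(coupons) I = 2.67·e^(−0.0745·1/12) + 2.67·e^(−0.0745·3/12) + 2.67·e^(−0.0745·5/12) + 2.67·e^(−0.0745·13/12)
I = 2.6535 + 2.6207 + 2.5884 + 2.4630 = 10.3256
F = (S − I)·e^(rT) = (122.65 − 10.3256) · e^(0.0745·14/12)
= 112.3244 · e^0.086917 = 112.3244 × 1.090806 = HK$122.52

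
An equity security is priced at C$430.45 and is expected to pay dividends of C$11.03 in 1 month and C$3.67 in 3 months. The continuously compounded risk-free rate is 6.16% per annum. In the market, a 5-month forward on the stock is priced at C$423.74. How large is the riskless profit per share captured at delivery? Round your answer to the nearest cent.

C$2.93 per share

PV(dividends) I = 11.03·e^(−0.0616·1/12) + 3.67·e^(−0.0616·3/12) = 14.5874
Fair forward F* = (S − I)·e^(rT) = (430.45 − 14.5874)·e^0.025667 = 415.8626 × 1.025999 = 426.6746
Market C$423.74 < fair 426.6746: forward underpriced → reverse cash-and-carry (short the stock, invest proceeds at r, pay the dividends, go long the forward).
Profit at T = |F_mkt − F*| = |423.74 − 426.6746| = C$2.93 per share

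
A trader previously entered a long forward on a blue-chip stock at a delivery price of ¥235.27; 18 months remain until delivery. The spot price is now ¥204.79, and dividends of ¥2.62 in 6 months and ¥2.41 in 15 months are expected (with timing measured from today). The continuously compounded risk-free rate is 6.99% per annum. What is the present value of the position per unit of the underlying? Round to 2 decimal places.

PV(remaining dividends) I = 2.62·e^(−0.0699·6/12) + 2.41·e^(−0.0699·15/12) = 4.7384
Current forward F = (S − I)·e^(rT) = (204.79 − 4.7384)·e^(0.0699·18/12) = 200.0516 × 1.110544 = 222.1661
Value (long) = (F − K)·e^(−rT) = (222.1661 − 235.27) × 0.900460 = -11.7995
Value = -¥11.80

-¥11.80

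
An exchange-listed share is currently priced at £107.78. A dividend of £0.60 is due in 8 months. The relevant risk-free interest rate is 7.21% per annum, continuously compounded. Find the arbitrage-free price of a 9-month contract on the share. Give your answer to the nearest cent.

£113.17

PV(dividends) I = 0.60·e^(−0.0721·8/12)
I = 0.5718
F = (S − I)·e^(rT) = (107.78 − 0.5718) · e^(0.0721·9/12)
= 107.2082 · e^0.054075 = 107.2082 × 1.055564 = £113.17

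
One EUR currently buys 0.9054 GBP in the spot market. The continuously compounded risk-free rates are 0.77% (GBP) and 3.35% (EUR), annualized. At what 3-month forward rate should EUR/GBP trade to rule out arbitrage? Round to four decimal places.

F = S·e^((r_GBP − r_EUR)T) = 0.9054 · e^((0.0077 − 0.0335) × 3/12)
= 0.9054 · e^-0.006450 = 0.9054 × 0.993571
F = 0.8996 GBP per EUR

0.8996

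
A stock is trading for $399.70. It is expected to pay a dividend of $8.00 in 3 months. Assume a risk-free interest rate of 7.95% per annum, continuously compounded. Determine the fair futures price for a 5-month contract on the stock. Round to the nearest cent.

PV(dividends) I = 8.00·e^(−0.0795·3/12)
I = 7.8426
F = (S − I)·e^(rT) = (399.70 − 7.8426) · e^(0.0795·5/12)
= 391.8574 · e^0.033125 = 391.8574 × 1.033680 = $405.06

$405.06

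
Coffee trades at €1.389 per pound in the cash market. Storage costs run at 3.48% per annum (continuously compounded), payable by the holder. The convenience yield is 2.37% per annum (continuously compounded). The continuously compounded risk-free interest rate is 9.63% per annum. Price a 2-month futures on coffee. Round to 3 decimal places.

€1.414 per pound

Net carry = r + u − y = 0.0963 + 0.0348 − 0.0237 = 0.1074
F = S·e^((r+u−y)T) = 1.389 · e^(0.1074 × 2/12) = 1.389 · e^0.017900
= 1.389 × 1.018061 = €1.414 per pound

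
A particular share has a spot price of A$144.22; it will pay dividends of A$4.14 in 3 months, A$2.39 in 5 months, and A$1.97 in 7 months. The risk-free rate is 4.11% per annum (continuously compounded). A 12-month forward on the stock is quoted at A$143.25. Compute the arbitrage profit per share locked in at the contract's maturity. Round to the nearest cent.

PV(dividends) I = 4.14·e^(−0.0411·3/12) + 2.39·e^(−0.0411·5/12) + 1.97·e^(−0.0411·7/12) = 8.3704
Fair forward F* = (S − I)·e^(rT) = (144.22 − 8.3704)·e^0.041100 = 135.8496 × 1.041956 = 141.5493
Market A$143.25 > fair 141.5493: forward overpriced → cash-and-carry (borrow at r, buy the stock and collect the dividends, short the forward).
Profit at T = |F_mkt − F*| = |143.25 − 141.5493| = A$1.70 per share

A$1.70 per share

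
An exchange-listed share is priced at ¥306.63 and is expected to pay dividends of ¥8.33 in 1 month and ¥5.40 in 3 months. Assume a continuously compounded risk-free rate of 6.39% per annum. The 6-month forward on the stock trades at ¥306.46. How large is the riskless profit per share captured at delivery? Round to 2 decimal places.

¥3.92 per share

PV(dividends) I = 8.33·e^(−0.0639·1/12) + 5.40·e^(−0.0639·3/12) = 13.6002
Fair forward F* = (S − I)·e^(rT) = (306.63 − 13.6002)·e^0.031950 = 293.0298 × 1.032466 = 302.5433
Market ¥306.46 > fair 302.5433: forward overpriced → cash-and-carry (borrow at r, buy the stock and collect the dividends, short the forward).
Profit at T = |F_mkt − F*| = |306.46 − 302.5433| = ¥3.92 per share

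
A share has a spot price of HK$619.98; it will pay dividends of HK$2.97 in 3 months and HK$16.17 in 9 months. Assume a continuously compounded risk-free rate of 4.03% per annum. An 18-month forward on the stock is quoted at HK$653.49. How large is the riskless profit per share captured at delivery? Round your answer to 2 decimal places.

HK$14.67 per share

PV(dividends) I = 2.97·e^(−0.0403·3/12) + 16.17·e^(−0.0403·9/12) = 18.6288
Fair forward F* = (S − I)·e^(rT) = (619.98 − 18.6288)·e^0.060450 = 601.3512 × 1.062314 = 638.8238
Market HK$653.49 > fair 638.8238: forward overpriced → cash-and-carry (borrow at r, buy the stock and collect the dividends, short the forward).
Profit at T = |F_mkt − F*| = |653.49 − 638.8238| = HK$14.67 per share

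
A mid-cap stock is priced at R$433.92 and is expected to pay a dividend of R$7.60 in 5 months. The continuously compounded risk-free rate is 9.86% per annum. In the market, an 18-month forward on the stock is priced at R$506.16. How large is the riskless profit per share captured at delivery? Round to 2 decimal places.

R$11.53 per share

PV(dividends) I = 7.60·e^(−0.0986·5/12) = 7.2941
Fair forward F* = (S − I)·e^(rT) = (433.92 − 7.2941)·e^0.147900 = 426.6259 × 1.159397 = 494.6288
Market R$506.16 > fair 494.6288: forward overpriced → cash-and-carry (borrow at r, buy the stock and collect the dividends, short the forward).
Profit at T = |F_mkt − F*| = |506.16 − 494.6288| = R$11.53 per share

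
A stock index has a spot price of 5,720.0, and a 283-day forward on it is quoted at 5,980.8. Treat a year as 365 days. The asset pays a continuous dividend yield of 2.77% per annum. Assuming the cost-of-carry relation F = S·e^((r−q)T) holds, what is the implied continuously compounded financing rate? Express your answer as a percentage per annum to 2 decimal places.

From F = S·e^((r−q)T): (r − q) = ln(F/S)/T
ln(5980.8/5720.0) = ln(1.045594) = 0.044585
(r − q) = 0.044585 / (283/365) = 0.057504
r = ln(F/S)/T + q = 0.057504 + 0.0277 = 0.085204
r = 8.52%

8.52%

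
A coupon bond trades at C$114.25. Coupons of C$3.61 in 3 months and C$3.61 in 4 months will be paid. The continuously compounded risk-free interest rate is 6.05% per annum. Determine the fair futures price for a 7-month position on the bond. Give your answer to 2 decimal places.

C$111.01

PV(coupons) I = 3.61·e^(−0.0605·3/12) + 3.61·e^(−0.0605·4/12)
I = 3.5558 + 3.5379 = 7.0937
F = (S − I)·e^(rT) = (114.25 − 7.0937) · e^(0.0605·7/12)
= 107.1563 · e^0.035292 = 107.1563 × 1.035922 = C$111.01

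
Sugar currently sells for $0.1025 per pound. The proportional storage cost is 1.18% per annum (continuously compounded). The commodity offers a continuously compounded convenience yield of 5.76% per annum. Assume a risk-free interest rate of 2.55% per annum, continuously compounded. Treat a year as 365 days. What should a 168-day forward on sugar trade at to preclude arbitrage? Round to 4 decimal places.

Net carry = r + u − y = 0.0255 + 0.0118 − 0.0576 = -0.0203
F = S·e^((r+u−y)T) = 0.1025 · e^(-0.0203 × 168/365) = 0.1025 · e^-0.009344
= 0.1025 × 0.990700 = $0.1015 per pound

$0.1015 per pound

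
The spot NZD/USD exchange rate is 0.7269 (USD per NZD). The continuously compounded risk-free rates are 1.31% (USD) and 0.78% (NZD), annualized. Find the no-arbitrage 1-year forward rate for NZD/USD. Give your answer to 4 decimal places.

0.7308

F = S·e^((r_USD − r_NZD)T) = 0.7269 · e^((0.0131 − 0.0078) × 1)
= 0.7269 · e^0.005300 = 0.7269 × 1.005314
F = 0.7308 USD per NZD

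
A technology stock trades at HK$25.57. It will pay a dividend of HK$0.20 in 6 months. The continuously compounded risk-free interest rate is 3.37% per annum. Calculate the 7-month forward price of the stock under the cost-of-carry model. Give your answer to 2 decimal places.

PV(dividends) I = 0.20·e^(−0.0337·6/12)
I = 0.1967
F = (S − I)·e^(rT) = (25.57 − 0.1967) · e^(0.0337·7/12)
= 25.3733 · e^0.019658 = 25.3733 × 1.019852 = HK$25.88

HK$25.88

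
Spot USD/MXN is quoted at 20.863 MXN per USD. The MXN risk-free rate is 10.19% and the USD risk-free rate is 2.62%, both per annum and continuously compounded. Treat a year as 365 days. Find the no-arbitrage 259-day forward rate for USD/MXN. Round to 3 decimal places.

22.014

F = S·e^((r_MXN − r_USD)T) = 20.863 · e^((0.1019 − 0.0262) × 259/365)
= 20.863 · e^0.053716 = 20.863 × 1.055185
F = 22.014 MXN per USD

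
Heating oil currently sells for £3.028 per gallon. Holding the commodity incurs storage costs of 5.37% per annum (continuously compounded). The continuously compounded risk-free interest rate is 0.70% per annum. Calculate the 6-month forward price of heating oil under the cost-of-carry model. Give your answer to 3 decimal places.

£3.121 per gallon

Net carry = r + u − y = 0.0070 + 0.0537 − 0.0000 = 0.0607
F = S·e^((r+u−y)T) = 3.028 · e^(0.0607 × 6/12) = 3.028 · e^0.030350
= 3.028 × 1.030815 = £3.121 per gallon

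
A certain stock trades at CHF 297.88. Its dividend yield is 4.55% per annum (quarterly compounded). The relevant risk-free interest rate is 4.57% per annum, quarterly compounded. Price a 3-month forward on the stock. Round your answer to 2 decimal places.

F = S · (1+r/4)^(4T) / (1+q/4)^(4T)
= 297.88 × 1.011425 / 1.011375 = 297.88 × 1.000049
F = CHF 297.89

CHF 297.89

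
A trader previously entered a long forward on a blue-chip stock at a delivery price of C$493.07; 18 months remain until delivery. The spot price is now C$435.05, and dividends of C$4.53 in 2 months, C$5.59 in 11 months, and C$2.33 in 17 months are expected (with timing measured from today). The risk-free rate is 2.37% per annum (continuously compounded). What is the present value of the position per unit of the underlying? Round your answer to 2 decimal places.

PV(remaining dividends) I = 4.53·e^(−0.0237·2/12) + 5.59·e^(−0.0237·11/12) + 2.33·e^(−0.0237·17/12) = 12.2351
Current forward F = (S − I)·e^(rT) = (435.05 − 12.2351)·e^(0.0237·18/12) = 422.8149 × 1.036189 = 438.1161
Value (long) = (F − K)·e^(−rT) = (438.1161 − 493.07) × 0.965074 = -53.0346
Value = -C$53.03

-C$53.03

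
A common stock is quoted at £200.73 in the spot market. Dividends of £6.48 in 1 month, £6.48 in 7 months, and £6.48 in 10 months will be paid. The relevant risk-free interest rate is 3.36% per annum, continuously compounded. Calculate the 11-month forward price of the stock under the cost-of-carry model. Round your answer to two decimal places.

PV(dividends) I = 6.48·e^(−0.0336·1/12) + 6.48·e^(−0.0336·7/12) + 6.48·e^(−0.0336·10/12)
I = 6.4619 + 6.3542 + 6.3011 = 19.1172
F = (S − I)·e^(rT) = (200.73 − 19.1172) · e^(0.0336·11/12)
= 181.6128 · e^0.030800 = 181.6128 × 1.031279 = £187.29

£187.29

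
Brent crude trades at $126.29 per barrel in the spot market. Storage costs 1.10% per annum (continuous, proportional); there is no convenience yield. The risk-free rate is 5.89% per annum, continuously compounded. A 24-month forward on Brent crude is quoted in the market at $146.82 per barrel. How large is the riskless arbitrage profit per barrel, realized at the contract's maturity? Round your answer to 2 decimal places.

$1.58 per barrel

Fair forward: F* = S·e^(carry·T), with carry = (r + u) = 0.0589 + 0.0110 = 0.0699
F* = 126.29 · e^(0.0699 × 24/12) = 126.29 · e^0.139800 = 126.29 × 1.150044 = $145.2391
Market $146.82 > fair $145.2391: forward overpriced → cash-and-carry (buy spot, short the forward).
At maturity, profit = |F_mkt − F*| = |146.82 − 145.2391| = $1.58 per barrel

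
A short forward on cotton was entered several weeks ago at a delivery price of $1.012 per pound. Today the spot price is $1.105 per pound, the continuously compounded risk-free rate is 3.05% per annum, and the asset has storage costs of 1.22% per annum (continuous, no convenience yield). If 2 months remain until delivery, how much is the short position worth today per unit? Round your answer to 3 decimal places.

Current fair forward for the remaining 2 months: F = S·e^((r + u)·T), (r + u) = 0.0305 + 0.0122 = 0.0427
F = 1.105 · e^(0.0427 × 2/12) = 1.105 × 1.007142 = 1.1129
Value of long forward = (F − K)·e^(−rT) = (1.1129 − 1.012) · e^(−0.0305·2/12)
= 0.1009 × 0.994930 = 0.100
Short position value = −(long value) = -$0.100

-$0.100 per pound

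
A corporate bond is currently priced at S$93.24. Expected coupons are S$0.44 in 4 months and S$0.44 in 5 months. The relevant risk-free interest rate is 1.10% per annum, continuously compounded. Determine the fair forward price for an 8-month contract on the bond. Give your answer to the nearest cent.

S$93.04

PV(coupons) I = 0.44·e^(−0.0110·4/12) + 0.44·e^(−0.0110·5/12)
I = 0.4384 + 0.4380 = 0.8764
F = (S − I)·e^(rT) = (93.24 − 0.8764) · e^(0.0110·8/12)
= 92.3636 · e^0.007333 = 92.3636 × 1.007360 = S$93.04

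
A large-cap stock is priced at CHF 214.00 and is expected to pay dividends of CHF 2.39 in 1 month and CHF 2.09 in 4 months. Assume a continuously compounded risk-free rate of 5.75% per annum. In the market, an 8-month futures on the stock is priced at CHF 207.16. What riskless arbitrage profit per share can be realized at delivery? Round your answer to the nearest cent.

PV(dividends) I = 2.39·e^(−0.0575·1/12) + 2.09·e^(−0.0575·4/12) = 4.4289
Fair futures F* = (S − I)·e^(rT) = (214.00 − 4.4289)·e^0.038333 = 209.5711 × 1.039077 = 217.7605
Market CHF 207.16 < fair 217.7605: forward underpriced → reverse cash-and-carry (short the stock, invest proceeds at r, pay the dividends, go long the forward).
Profit at T = |F_mkt − F*| = |207.16 − 217.7605| = CHF 10.60 per share

CHF 10.60 per share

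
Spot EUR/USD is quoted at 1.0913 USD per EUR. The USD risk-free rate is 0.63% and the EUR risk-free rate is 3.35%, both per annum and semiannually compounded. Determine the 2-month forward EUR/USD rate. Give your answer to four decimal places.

1.0864

By covered interest parity, F = S · (1+r_USD/2)^(2T) / (1+r_EUR/2)^(2T)
= 1.0913 × 1.001049 / 1.005552 = 1.0913 × 0.995522
F = 1.0864 USD per EUR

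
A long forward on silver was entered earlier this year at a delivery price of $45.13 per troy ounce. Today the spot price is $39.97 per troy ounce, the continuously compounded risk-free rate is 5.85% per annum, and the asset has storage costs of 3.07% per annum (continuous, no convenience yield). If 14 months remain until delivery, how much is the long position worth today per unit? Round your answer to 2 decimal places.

Current fair forward for the remaining 14 months: F = S·e^((r + u)·T), (r + u) = 0.0585 + 0.0307 = 0.0892
F = 39.97 · e^(0.0892 × 14/12) = 39.97 × 1.109674 = 44.3537
Value of long forward = (F − K)·e^(−rT) = (44.3537 − 45.13) · e^(−0.0585·14/12)
= -0.7763 × 0.934027 = -0.73

-$0.73 per troy ounce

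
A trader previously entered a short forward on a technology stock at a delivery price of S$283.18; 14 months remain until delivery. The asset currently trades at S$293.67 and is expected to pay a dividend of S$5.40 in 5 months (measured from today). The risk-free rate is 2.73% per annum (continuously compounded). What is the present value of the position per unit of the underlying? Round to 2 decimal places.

-S$14.03

PV(remaining dividends) I = 5.40·e^(−0.0273·5/12) = 5.3389
Current forward F = (S − I)·e^(rT) = (293.67 − 5.3389)·e^(0.0273·14/12) = 288.3311 × 1.032363 = 297.6624
Value (long) = (F − K)·e^(−rT) = (297.6624 − 283.18) × 0.968652 = 14.0284
Short position value = −(long value) = -S$14.03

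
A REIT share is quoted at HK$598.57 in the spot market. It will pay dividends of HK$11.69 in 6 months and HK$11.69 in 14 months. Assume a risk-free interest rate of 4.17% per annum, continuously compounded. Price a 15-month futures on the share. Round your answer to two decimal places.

PV(dividends) I = 11.69·e^(−0.0417·6/12) + 11.69·e^(−0.0417·14/12)
I = 11.4488 + 11.1349 = 22.5837
F = (S − I)·e^(rT) = (598.57 − 22.5837) · e^(0.0417·15/12)
= 575.9863 · e^0.052125 = 575.9863 × 1.053507 = HK$606.81

HK$606.81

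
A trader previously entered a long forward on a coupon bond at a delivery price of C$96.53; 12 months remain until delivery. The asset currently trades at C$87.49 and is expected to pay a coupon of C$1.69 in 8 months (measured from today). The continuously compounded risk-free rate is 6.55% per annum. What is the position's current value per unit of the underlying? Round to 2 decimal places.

-C$4.54

PV(remaining coupons) I = 1.69·e^(−0.0655·8/12) = 1.6178
Current forward F = (S − I)·e^(rT) = (87.49 − 1.6178)·e^(0.0655·12/12) = 85.8722 × 1.067693 = 91.6851
Value (long) = (F − K)·e^(−rT) = (91.6851 − 96.53) × 0.936599 = -4.5377
Value = -C$4.54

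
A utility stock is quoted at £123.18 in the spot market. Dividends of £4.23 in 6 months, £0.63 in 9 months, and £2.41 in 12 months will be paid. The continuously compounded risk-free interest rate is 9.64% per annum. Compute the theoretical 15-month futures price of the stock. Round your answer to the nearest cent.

£131.28

PV(dividends) I = 4.23·e^(−0.0964·6/12) + 0.63·e^(−0.0964·9/12) + 2.41·e^(−0.0964·12/12)
I = 4.0309 + 0.5861 + 2.1885 = 6.8055
F = (S − I)·e^(rT) = (123.18 − 6.8055) · e^(0.0964·15/12)
= 116.3745 · e^0.120500 = 116.3745 × 1.128061 = £131.28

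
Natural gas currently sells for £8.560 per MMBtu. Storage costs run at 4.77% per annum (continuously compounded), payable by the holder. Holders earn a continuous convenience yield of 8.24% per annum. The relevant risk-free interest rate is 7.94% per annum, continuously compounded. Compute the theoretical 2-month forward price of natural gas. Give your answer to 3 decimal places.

Net carry = r + u − y = 0.0794 + 0.0477 − 0.0824 = 0.0447
F = S·e^((r+u−y)T) = 8.560 · e^(0.0447 × 2/12) = 8.560 · e^0.007450
= 8.560 × 1.007478 = £8.624 per MMBtu

£8.624 per MMBtu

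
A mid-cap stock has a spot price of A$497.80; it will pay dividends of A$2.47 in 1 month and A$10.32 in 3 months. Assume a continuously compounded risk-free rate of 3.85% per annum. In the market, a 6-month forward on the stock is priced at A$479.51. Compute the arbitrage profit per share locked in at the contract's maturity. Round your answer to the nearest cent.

PV(dividends) I = 2.47·e^(−0.0385·1/12) + 10.32·e^(−0.0385·3/12) = 12.6832
Fair forward F* = (S − I)·e^(rT) = (497.80 − 12.6832)·e^0.019250 = 485.1168 × 1.019436 = 494.5455
Market A$479.51 < fair 494.5455: forward underpriced → reverse cash-and-carry (short the stock, invest proceeds at r, pay the dividends, go long the forward).
Profit at T = |F_mkt − F*| = |479.51 − 494.5455| = A$15.04 per share

A$15.04 per share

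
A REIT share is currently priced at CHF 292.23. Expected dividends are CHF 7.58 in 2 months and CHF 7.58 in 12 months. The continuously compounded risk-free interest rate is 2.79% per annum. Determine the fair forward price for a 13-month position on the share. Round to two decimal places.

PV(dividends) I = 7.58·e^(−0.0279·2/12) + 7.58·e^(−0.0279·12/12)
I = 7.5448 + 7.3714 = 14.9162
F = (S − I)·e^(rT) = (292.23 − 14.9162) · e^(0.0279·13/12)
= 277.3138 · e^0.030225 = 277.3138 × 1.030686 = CHF 285.82

CHF 285.82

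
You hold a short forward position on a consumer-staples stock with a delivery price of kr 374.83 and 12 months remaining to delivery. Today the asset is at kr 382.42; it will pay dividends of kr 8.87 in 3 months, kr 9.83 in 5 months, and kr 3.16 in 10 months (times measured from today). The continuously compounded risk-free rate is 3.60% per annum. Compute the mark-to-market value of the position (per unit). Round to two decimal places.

kr 0.70

PV(remaining dividends) I = 8.87·e^(−0.0360·3/12) + 9.83·e^(−0.0360·5/12) + 3.16·e^(−0.0360·10/12) = 21.5408
Current forward F = (S − I)·e^(rT) = (382.42 − 21.5408)·e^(0.0360·12/12) = 360.8792 × 1.036656 = 374.1076
Value (long) = (F − K)·e^(−rT) = (374.1076 − 374.83) × 0.964640 = -0.6969
Short position value = −(long value) = kr 0.70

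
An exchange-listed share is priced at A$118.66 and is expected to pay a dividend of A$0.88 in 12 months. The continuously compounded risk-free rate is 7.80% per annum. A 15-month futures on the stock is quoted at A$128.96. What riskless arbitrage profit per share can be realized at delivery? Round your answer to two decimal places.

PV(dividends) I = 0.88·e^(−0.0780·12/12) = 0.8140
Fair futures F* = (S − I)·e^(rT) = (118.66 − 0.8140)·e^0.097500 = 117.8460 × 1.102411 = 129.9147
Market A$128.96 < fair 129.9147: forward underpriced → reverse cash-and-carry (short the stock, invest proceeds at r, pay the dividends, go long the forward).
Profit at T = |F_mkt − F*| = |128.96 − 129.9147| = A$0.95 per share

A$0.95 per share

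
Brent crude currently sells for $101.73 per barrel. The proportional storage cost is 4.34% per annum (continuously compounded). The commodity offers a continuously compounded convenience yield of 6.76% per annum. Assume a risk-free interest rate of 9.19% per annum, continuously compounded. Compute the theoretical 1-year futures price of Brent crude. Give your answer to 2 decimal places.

Net carry = r + u − y = 0.0919 + 0.0434 − 0.0676 = 0.0677
F = S·e^((r+u−y)T) = 101.73 · e^(0.0677 × 1) = 101.73 · e^0.067700
= 101.73 × 1.070044 = $108.86 per barrel

$108.86 per barrel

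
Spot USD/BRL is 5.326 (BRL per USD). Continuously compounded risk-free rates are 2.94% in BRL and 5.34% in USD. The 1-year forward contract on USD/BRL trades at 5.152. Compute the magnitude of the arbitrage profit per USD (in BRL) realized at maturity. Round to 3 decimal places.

0.048 per USD (in BRL)

Fair forward: F* = S·e^(carry·T), with carry = (r_BRL − r_USD) = 0.0294 − 0.0534 = -0.0240
F* = 5.326 · e^(-0.0240 × 12/12) = 5.326 · e^-0.024000 = 5.326 × 0.976286 = 5.1997
Market 5.152 < fair 5.1997: forward underpriced → reverse cash-and-carry (short spot, go long the forward).
At maturity, profit = |F_mkt − F*| = |5.152 − 5.1997| = 0.048 per USD (in BRL)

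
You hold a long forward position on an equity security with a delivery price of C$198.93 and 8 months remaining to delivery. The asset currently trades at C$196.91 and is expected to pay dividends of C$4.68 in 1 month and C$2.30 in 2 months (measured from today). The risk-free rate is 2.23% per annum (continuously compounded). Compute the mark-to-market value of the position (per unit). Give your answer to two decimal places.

PV(remaining dividends) I = 4.68·e^(−0.0223·1/12) + 2.30·e^(−0.0223·2/12) = 6.9628
Current forward F = (S − I)·e^(rT) = (196.91 − 6.9628)·e^(0.0223·8/12) = 189.9472 × 1.014978 = 192.7922
Value (long) = (F − K)·e^(−rT) = (192.7922 − 198.93) × 0.985243 = -6.0472
Value = -C$6.05

-C$6.05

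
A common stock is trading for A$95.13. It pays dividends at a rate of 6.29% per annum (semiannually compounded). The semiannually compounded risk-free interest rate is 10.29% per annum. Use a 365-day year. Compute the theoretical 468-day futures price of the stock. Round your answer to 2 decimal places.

A$99.93

F = S · (1+r/2)^(2T) / (1+q/2)^(2T)
= 95.13 × 1.137298 / 1.082646 = 95.13 × 1.050480
F = A$99.93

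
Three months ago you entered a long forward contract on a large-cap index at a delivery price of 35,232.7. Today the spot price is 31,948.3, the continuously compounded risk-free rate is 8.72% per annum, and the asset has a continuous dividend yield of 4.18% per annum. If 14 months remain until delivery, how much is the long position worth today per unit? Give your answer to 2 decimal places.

-1396.99

Current fair forward for the remaining 14 months: F = S·e^((r − q)·T), (r − q) = 0.0872 − 0.0418 = 0.0454
F = 31948.3 · e^(0.0454 × 14/12) = 31948.3 × 1.05439450 = 33686.1118
Value of long forward = (F − K)·e^(−rT) = (33686.1118 − 35232.7) · e^(−0.0872·14/12)
= -1546.5882 × 0.90327039 = -1396.99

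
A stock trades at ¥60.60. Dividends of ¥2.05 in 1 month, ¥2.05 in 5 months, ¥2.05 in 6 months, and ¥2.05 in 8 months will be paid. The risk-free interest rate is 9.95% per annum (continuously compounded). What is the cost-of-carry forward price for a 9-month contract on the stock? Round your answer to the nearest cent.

¥56.82

PV(dividends) I = 2.05·e^(−0.0995·1/12) + 2.05·e^(−0.0995·5/12) + 2.05·e^(−0.0995·6/12) + 2.05·e^(−0.0995·8/12)
I = 2.0331 + 1.9667 + 1.9505 + 1.9184 = 7.8687
F = (S − I)·e^(rT) = (60.60 − 7.8687) · e^(0.0995·9/12)
= 52.7313 · e^0.074625 = 52.7313 × 1.077480 = ¥56.82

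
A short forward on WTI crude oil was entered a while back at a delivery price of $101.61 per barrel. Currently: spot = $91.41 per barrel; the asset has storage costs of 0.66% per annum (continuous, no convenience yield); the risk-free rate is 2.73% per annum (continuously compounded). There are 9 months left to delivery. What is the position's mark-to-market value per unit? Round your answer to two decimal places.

$7.69 per barrel

Current fair forward for the remaining 9 months: F = S·e^((r + u)·T), (r + u) = 0.0273 + 0.0066 = 0.0339
F = 91.41 · e^(0.0339 × 9/12) = 91.41 × 1.025751 = 93.7639
Value of long forward = (F − K)·e^(−rT) = (93.7639 − 101.61) · e^(−0.0273·9/12)
= -7.8461 × 0.979733 = -7.69
Short position value = −(long value) = $7.69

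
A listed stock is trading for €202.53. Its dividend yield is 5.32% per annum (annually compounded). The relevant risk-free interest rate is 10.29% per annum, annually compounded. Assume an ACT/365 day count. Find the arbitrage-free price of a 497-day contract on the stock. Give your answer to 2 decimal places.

F = S · (1+r)^T / (1+q)^T
= 202.53 × 1.142665 / 1.073129 = 202.53 × 1.064797
F = €215.65

€215.65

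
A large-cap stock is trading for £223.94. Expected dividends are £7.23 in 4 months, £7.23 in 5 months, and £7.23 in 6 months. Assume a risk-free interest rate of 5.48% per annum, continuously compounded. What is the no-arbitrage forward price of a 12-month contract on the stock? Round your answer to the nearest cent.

PV(dividends) I = 7.23·e^(−0.0548·4/12) + 7.23·e^(−0.0548·5/12) + 7.23·e^(−0.0548·6/12)
I = 7.0991 + 7.0668 + 7.0346 = 21.2005
F = (S − I)·e^(rT) = (223.94 − 21.2005) · e^(0.0548·12/12)
= 202.7395 · e^0.054800 = 202.7395 × 1.056329 = £214.16

£214.16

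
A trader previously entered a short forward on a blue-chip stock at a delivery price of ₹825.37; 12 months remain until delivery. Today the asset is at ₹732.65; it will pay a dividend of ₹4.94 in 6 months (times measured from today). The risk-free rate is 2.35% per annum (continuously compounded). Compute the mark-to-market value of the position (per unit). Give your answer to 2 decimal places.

PV(remaining dividends) I = 4.94·e^(−0.0235·6/12) = 4.8823
Current forward F = (S − I)·e^(rT) = (732.65 − 4.8823)·e^(0.0235·12/12) = 727.7677 × 1.023778 = 745.0726
Value (long) = (F − K)·e^(−rT) = (745.0726 − 825.37) × 0.976774 = -78.4324
Short position value = −(long value) = ₹78.43

₹78.43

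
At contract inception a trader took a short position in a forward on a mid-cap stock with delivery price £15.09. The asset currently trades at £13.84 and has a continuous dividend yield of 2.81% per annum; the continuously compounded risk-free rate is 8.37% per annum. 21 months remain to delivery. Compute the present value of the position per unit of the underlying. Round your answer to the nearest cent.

-£0.14

Current fair forward for the remaining 21 months: F = S·e^((r − q)·T), (r − q) = 0.0837 − 0.0281 = 0.0556
F = 13.84 · e^(0.0556 × 21/12) = 13.84 × 1.102191 = 15.2543
Value of long forward = (F − K)·e^(−rT) = (15.2543 − 15.09) · e^(−0.0837·21/12)
= 0.1643 × 0.863747 = 0.14
Short position value = −(long value) = -£0.14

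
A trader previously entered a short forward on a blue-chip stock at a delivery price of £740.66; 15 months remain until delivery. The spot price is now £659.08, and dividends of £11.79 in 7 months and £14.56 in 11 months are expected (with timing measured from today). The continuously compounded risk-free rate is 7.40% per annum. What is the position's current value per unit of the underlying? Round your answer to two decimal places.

PV(remaining dividends) I = 11.79·e^(−0.0740·7/12) + 14.56·e^(−0.0740·11/12) = 24.8970
Current forward F = (S − I)·e^(rT) = (659.08 − 24.8970)·e^(0.0740·15/12) = 634.1830 × 1.096913 = 695.6436
Value (long) = (F − K)·e^(−rT) = (695.6436 − 740.66) × 0.911649 = -41.0392
Short position value = −(long value) = £41.04

£41.04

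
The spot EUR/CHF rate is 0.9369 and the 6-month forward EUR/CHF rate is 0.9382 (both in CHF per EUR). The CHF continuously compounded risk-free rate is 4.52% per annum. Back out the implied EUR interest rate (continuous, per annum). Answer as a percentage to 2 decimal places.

F = S·e^((r_CHF − r_EUR)T) ⇒ r_EUR = r_CHF − ln(F/S)/T
ln(0.9382/0.9369) = 0.001387; /(6/12) = 0.002774
r_EUR = 0.0452 − 0.002774 = 0.042426
r_EUR = 4.24%

4.24%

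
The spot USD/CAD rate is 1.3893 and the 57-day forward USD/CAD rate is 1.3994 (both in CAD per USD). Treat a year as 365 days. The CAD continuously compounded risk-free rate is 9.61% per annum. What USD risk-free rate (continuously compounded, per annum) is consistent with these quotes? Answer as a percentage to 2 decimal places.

F = S·e^((r_CAD − r_USD)T) ⇒ r_USD = r_CAD − ln(F/S)/T
ln(1.3994/1.3893) = 0.007244; /(57/365) = 0.046387
r_USD = 0.0961 − 0.046387 = 0.049713
r_USD = 4.97%

4.97%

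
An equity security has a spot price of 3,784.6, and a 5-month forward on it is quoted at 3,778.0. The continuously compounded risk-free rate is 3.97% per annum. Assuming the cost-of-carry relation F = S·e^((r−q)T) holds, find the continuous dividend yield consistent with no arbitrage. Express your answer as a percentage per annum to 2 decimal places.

4.39%

From F = S·e^((r−q)T): (r − q) = ln(F/S)/T
ln(3778.0/3784.6) = ln(0.998256) = -0.001746
(r − q) = -0.001746 / (5/12) = -0.004190
q = r − ln(F/S)/T = 0.0397 + 0.004190 = 0.043890
q = 4.39%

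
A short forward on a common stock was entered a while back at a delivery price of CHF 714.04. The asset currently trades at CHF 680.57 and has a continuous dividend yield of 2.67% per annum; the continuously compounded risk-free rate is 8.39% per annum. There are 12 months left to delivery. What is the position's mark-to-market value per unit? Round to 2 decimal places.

Current fair forward for the remaining 12 months: F = S·e^((r − q)·T), (r − q) = 0.0839 − 0.0267 = 0.0572
F = 680.57 · e^(0.0572 × 12/12) = 680.57 × 1.058868 = 720.6338
Value of long forward = (F − K)·e^(−rT) = (720.6338 − 714.04) · e^(−0.0839·12/12)
= 6.5938 × 0.919523 = 6.06
Short position value = −(long value) = -CHF 6.06

-CHF 6.06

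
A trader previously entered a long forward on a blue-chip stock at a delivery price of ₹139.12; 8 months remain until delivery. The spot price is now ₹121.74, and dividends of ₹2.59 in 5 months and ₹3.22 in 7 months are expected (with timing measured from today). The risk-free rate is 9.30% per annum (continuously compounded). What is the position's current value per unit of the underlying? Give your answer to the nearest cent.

-₹14.56

PV(remaining dividends) I = 2.59·e^(−0.0930·5/12) + 3.22·e^(−0.0930·7/12) = 5.5415
Current forward F = (S − I)·e^(rT) = (121.74 − 5.5415)·e^(0.0930·8/12) = 116.1985 × 1.063962 = 123.6308
Value (long) = (F − K)·e^(−rT) = (123.6308 − 139.12) × 0.939883 = -14.5580
Value = -₹14.56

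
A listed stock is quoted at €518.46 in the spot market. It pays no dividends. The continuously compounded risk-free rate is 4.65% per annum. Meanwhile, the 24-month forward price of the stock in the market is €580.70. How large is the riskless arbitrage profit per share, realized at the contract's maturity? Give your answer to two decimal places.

€11.71 per share

Fair forward: F* = S·e^(carry·T), with carry = r = 0.0465
F* = 518.46 · e^(0.0465 × 24/12) = 518.46 · e^0.093000 = 518.46 × 1.097462 = €568.9901
Market €580.70 > fair €568.9901: forward overpriced → cash-and-carry (buy spot, short the forward).
At maturity, profit = |F_mkt − F*| = |580.70 − 568.9901| = €11.71 per share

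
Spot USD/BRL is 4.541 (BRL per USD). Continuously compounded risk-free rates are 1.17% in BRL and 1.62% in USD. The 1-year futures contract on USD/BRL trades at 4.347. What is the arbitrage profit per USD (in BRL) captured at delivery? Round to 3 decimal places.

Fair futures: F* = S·e^(carry·T), with carry = (r_BRL − r_USD) = 0.0117 − 0.0162 = -0.0045
F* = 4.541 · e^(-0.0045 × 1) = 4.541 · e^-0.004500 = 4.541 × 0.995510 = 4.5206
Market 4.347 < fair 4.5206: forward underpriced → reverse cash-and-carry (short spot, go long the forward).
At maturity, profit = |F_mkt − F*| = |4.347 − 4.5206| = 0.174 per USD (in BRL)

0.174 per USD (in BRL)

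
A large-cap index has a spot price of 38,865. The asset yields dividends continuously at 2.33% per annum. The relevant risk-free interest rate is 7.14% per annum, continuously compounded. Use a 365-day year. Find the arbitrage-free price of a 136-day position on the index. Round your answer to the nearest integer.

F = S·e^((r − q)T) = 38865 · e^((0.0714 − 0.0233) × 136/365)
= 38865 · e^0.017922 = 38865 × 1.018084
F = 39,568

39,568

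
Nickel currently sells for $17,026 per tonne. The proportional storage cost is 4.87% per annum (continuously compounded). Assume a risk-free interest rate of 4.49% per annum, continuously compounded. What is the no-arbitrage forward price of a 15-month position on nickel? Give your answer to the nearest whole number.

Net carry = r + u − y = 0.0449 + 0.0487 − 0.0000 = 0.0936
F = S·e^((r+u−y)T) = 17026 · e^(0.0936 × 15/12) = 17026 · e^0.117000
= 17026 × 1.124119 = $19,139 per tonne

$19,139 per tonne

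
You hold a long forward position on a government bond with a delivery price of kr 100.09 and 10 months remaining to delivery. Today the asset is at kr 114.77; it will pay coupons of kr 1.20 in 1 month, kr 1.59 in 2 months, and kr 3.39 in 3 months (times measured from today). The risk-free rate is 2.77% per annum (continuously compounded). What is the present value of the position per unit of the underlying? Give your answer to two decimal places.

PV(remaining coupons) I = 1.20·e^(−0.0277·1/12) + 1.59·e^(−0.0277·2/12) + 3.39·e^(−0.0277·3/12) = 6.1465
Current forward F = (S − I)·e^(rT) = (114.77 − 6.1465)·e^(0.0277·10/12) = 108.6235 × 1.023352 = 111.1601
Value (long) = (F − K)·e^(−rT) = (111.1601 − 100.09) × 0.977181 = 10.8175
Value = kr 10.82

kr 10.82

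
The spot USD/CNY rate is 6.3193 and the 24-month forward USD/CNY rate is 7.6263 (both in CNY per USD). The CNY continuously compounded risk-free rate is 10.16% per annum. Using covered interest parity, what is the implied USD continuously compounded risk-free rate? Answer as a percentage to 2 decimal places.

F = S·e^((r_CNY − r_USD)T) ⇒ r_USD = r_CNY − ln(F/S)/T
ln(7.6263/6.3193) = 0.187994; /(24/12) = 0.093997
r_USD = 0.1016 − 0.093997 = 0.007603
r_USD = 0.76%

0.76%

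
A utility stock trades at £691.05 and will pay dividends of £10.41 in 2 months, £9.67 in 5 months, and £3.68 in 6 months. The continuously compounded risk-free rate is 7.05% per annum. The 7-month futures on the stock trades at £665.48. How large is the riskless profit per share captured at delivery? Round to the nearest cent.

£30.38 per share

PV(dividends) I = 10.41·e^(−0.0705·2/12) + 9.67·e^(−0.0705·5/12) + 3.68·e^(−0.0705·6/12) = 23.2310
Fair futures F* = (S − I)·e^(rT) = (691.05 − 23.2310)·e^0.041125 = 667.8190 × 1.041982 = 695.8554
Market £665.48 < fair 695.8554: forward underpriced → reverse cash-and-carry (short the stock, invest proceeds at r, pay the dividends, go long the forward).
Profit at T = |F_mkt − F*| = |665.48 − 695.8554| = £30.38 per share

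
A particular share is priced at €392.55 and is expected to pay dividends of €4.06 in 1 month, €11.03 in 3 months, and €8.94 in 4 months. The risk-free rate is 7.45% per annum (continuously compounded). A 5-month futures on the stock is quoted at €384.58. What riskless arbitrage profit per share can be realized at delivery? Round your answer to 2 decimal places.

€3.98 per share

PV(dividends) I = 4.06·e^(−0.0745·1/12) + 11.03·e^(−0.0745·3/12) + 8.94·e^(−0.0745·4/12) = 23.5821
Fair futures F* = (S − I)·e^(rT) = (392.55 − 23.5821)·e^0.031042 = 368.9679 × 1.031529 = 380.6011
Market €384.58 > fair 380.6011: forward overpriced → cash-and-carry (borrow at r, buy the stock and collect the dividends, short the forward).
Profit at T = |F_mkt − F*| = |384.58 − 380.6011| = €3.98 per share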